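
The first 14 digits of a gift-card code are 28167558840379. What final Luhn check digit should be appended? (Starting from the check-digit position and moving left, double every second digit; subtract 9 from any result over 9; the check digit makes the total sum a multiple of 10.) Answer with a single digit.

9

Partial digits right→left: 9 7 3 0 4 8 8 5 5 7 6 1 8 2
Double every second digit counting from the check-digit position (so the 1st, 3rd, 5th, ... of the partial from the right).
  doubled (with −9 where >9): 9 6 8 7 1 3 7 → sum 41
  kept as-is: 7 0 8 5 7 1 2 → sum 30
Total = 41 + 30 = 71.
Check digit = (10 − (71 mod 10)) mod 10 = 9.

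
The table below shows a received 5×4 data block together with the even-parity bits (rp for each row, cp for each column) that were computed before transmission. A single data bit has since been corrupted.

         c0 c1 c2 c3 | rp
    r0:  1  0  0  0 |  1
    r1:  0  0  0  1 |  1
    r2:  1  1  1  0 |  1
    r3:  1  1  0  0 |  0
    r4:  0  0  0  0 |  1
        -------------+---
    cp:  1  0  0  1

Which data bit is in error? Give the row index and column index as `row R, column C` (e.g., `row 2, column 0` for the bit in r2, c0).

Recompute each row's even parity and compare to rp:
  r0: data parity 1, sent rp 1 → ok
  r1: data parity 1, sent rp 1 → ok
  r2: data parity 1, sent rp 1 → ok
  r3: data parity 0, sent rp 0 → ok
  r4: data parity 0, sent rp 1 → mismatch
Recompute each column's even parity and compare to cp:
  c0: data parity 1, sent cp 1 → ok
  c1: data parity 0, sent cp 0 → ok
  c2: data parity 1, sent cp 0 → mismatch
  c3: data parity 1, sent cp 1 → ok
Exactly one row (r4) and one column (c2) fail → the flipped bit is at their intersection.

row 4, column 2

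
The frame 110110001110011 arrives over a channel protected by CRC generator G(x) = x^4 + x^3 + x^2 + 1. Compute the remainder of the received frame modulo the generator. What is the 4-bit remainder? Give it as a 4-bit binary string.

Modulo-2 division of 110110001110011 by 11101:
  pos 0: 11011 XOR 11101 = 00110
  pos 2: 11000 XOR 11101 = 00101
  pos 4: 10101 XOR 11101 = 01000
  pos 5: 10001 XOR 11101 = 01100
  pos 6: 11001 XOR 11101 = 00100
  pos 8: 10000 XOR 11101 = 01101
  pos 9: 11011 XOR 11101 = 00110
Remainder = 1101 (nonzero — an error is detected).

1101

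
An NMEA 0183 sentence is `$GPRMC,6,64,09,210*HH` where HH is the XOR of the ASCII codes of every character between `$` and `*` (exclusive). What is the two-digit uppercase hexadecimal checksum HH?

45

XOR the ASCII codes of the payload characters:
  'G' = 0x47 → acc = 0x47
  'P' = 0x50 → acc = 0x17
  'R' = 0x52 → acc = 0x45
  'M' = 0x4D → acc = 0x08
  'C' = 0x43 → acc = 0x4B
  ',' = 0x2C → acc = 0x67
  '6' = 0x36 → acc = 0x51
  ',' = 0x2C → acc = 0x7D
  '6' = 0x36 → acc = 0x4B
  '4' = 0x34 → acc = 0x7F
  ',' = 0x2C → acc = 0x53
  '0' = 0x30 → acc = 0x63
  '9' = 0x39 → acc = 0x5A
  ',' = 0x2C → acc = 0x76
  '2' = 0x32 → acc = 0x44
  '1' = 0x31 → acc = 0x75
  '0' = 0x30 → acc = 0x45
Checksum = 0x45.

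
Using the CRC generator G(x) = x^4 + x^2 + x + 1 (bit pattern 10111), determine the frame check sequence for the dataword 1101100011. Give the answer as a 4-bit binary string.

0000

Append 4 zeros: 11011000110000. Divide by 10111 (XOR where the leading bit is 1):
  pos 0: 11011 XOR 10111 = 01100
  pos 1: 11000 XOR 10111 = 01111
  pos 2: 11110 XOR 10111 = 01001
  pos 3: 10010 XOR 10111 = 00101
  pos 5: 10111 XOR 10111 = 00000
Remainder (last 4 bits) = 0000. This is the CRC / FCS.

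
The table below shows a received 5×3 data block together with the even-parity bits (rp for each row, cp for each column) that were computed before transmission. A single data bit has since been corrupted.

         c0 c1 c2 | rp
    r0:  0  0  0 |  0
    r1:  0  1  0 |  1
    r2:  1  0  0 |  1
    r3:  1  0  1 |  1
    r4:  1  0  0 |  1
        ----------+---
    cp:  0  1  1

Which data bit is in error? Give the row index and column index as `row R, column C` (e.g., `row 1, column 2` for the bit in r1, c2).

Recompute each row's even parity and compare to rp:
  r0: data parity 0, sent rp 0 → ok
  r1: data parity 1, sent rp 1 → ok
  r2: data parity 1, sent rp 1 → ok
  r3: data parity 0, sent rp 1 → mismatch
  r4: data parity 1, sent rp 1 → ok
Recompute each column's even parity and compare to cp:
  c0: data parity 1, sent cp 0 → mismatch
  c1: data parity 1, sent cp 1 → ok
  c2: data parity 1, sent cp 1 → ok
Exactly one row (r3) and one column (c0) fail → the flipped bit is at their intersection.

row 3, column 0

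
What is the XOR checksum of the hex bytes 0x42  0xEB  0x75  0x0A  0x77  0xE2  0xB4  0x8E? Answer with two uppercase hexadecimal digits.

79

XOR the bytes together:
  start with 0x42
  0x42 ⊕ 0xEB = 0xA9
  0xA9 ⊕ 0x75 = 0xDC
  0xDC ⊕ 0x0A = 0xD6
  0xD6 ⊕ 0x77 = 0xA1
  0xA1 ⊕ 0xE2 = 0x43
  0x43 ⊕ 0xB4 = 0xF7
  0xF7 ⊕ 0x8E = 0x79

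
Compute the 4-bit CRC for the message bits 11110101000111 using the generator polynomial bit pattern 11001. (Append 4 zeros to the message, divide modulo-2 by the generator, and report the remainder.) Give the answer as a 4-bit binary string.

Append 4 zeros: 111101010001110000. Divide by 11001 (XOR where the leading bit is 1):
  pos 0: 11110 XOR 11001 = 00111
  pos 2: 11110 XOR 11001 = 00111
  pos 4: 11110 XOR 11001 = 00111
  pos 6: 11100 XOR 11001 = 00101
  pos 8: 10111 XOR 11001 = 01110
  pos 9: 11101 XOR 11001 = 00100
  pos 11: 10000 XOR 11001 = 01001
  pos 12: 10010 XOR 11001 = 01011
  pos 13: 10110 XOR 11001 = 01111
Remainder (last 4 bits) = 1111. This is the CRC / FCS.

1111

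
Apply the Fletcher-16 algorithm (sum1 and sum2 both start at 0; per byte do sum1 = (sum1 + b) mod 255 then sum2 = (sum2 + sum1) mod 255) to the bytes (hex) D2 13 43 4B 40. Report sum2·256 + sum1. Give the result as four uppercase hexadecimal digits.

Running sums (mod 255):
  after byte 0 (D2): sum1=210, sum2=210
  after byte 1 (13): sum1=229, sum2=184
  after byte 2 (43): sum1=41, sum2=225
  after byte 3 (4B): sum1=116, sum2=86
  after byte 4 (40): sum1=180, sum2=11
Checksum = sum2·256 + sum1 = 11·256 + 180 = 2996 = 0x0BB4.

0BB4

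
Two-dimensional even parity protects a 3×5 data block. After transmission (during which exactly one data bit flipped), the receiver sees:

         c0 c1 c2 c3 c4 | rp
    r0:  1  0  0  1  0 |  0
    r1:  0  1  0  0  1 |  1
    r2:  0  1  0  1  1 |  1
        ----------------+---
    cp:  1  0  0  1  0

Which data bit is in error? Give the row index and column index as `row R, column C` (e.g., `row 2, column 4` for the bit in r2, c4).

row 1, column 3

Recompute each row's even parity and compare to rp:
  r0: data parity 0, sent rp 0 → ok
  r1: data parity 0, sent rp 1 → mismatch
  r2: data parity 1, sent rp 1 → ok
Recompute each column's even parity and compare to cp:
  c0: data parity 1, sent cp 1 → ok
  c1: data parity 0, sent cp 0 → ok
  c2: data parity 0, sent cp 0 → ok
  c3: data parity 0, sent cp 1 → mismatch
  c4: data parity 0, sent cp 0 → ok
Exactly one row (r1) and one column (c3) fail → the flipped bit is at their intersection.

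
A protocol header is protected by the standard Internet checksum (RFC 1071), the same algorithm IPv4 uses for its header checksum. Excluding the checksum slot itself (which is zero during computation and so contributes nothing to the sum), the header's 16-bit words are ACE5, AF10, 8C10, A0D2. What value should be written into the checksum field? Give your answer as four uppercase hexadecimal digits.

One's-complement addition (fold any carry out of bit 15 back into bit 0):
  0xACE5 + 0xAF10 = 0x15BF5 → wrap carry → 0x5BF6
  0x5BF6 + 0x8C10 = 0x0E806
  0xE806 + 0xA0D2 = 0x188D8 → wrap carry → 0x88D9
One's-complement sum = 0x88D9.
Checksum = ~0x88D9 & 0xFFFF = 0x7726.

7726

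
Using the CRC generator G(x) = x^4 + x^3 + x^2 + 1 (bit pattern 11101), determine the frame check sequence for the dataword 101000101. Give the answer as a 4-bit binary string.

1100

Append 4 zeros: 1010001010000. Divide by 11101 (XOR where the leading bit is 1):
  pos 0: 10100 XOR 11101 = 01001
  pos 1: 10010 XOR 11101 = 01111
  pos 2: 11111 XOR 11101 = 00010
  pos 5: 10010 XOR 11101 = 01111
  pos 6: 11110 XOR 11101 = 00011
Remainder (last 4 bits) = 1100. This is the CRC / FCS.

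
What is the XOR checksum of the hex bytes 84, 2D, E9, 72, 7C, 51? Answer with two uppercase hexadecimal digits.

1F

XOR the bytes together:
  start with 0x84
  0x84 ⊕ 0x2D = 0xA9
  0xA9 ⊕ 0xE9 = 0x40
  0x40 ⊕ 0x72 = 0x32
  0x32 ⊕ 0x7C = 0x4E
  0x4E ⊕ 0x51 = 0x1F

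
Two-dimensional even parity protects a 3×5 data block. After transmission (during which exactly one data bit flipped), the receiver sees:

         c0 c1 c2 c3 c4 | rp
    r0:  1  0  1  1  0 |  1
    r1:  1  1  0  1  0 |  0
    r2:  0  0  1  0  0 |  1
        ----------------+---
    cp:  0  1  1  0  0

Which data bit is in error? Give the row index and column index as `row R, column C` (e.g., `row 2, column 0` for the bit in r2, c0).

row 1, column 2

Recompute each row's even parity and compare to rp:
  r0: data parity 1, sent rp 1 → ok
  r1: data parity 1, sent rp 0 → mismatch
  r2: data parity 1, sent rp 1 → ok
Recompute each column's even parity and compare to cp:
  c0: data parity 0, sent cp 0 → ok
  c1: data parity 1, sent cp 1 → ok
  c2: data parity 0, sent cp 1 → mismatch
  c3: data parity 0, sent cp 0 → ok
  c4: data parity 0, sent cp 0 → ok
Exactly one row (r1) and one column (c2) fail → the flipped bit is at their intersection.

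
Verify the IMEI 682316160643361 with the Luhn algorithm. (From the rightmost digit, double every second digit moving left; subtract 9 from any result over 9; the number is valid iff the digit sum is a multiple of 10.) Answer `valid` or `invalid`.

From the right, keep odd positions and double even positions (subtract 9 from any doubled value over 9):
  doubled (positions 2,4,...): 3 6 3 3 3 6 7 → sum 31
  kept (positions 1,3,...): 1 3 4 0 1 1 2 6 → sum 18
Total = 49.
49 mod 10 = 9, so the number is invalid.

invalid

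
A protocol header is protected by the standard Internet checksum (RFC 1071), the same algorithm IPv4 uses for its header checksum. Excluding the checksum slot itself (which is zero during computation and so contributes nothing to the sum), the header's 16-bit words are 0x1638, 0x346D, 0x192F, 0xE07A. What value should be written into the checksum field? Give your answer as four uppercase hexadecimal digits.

One's-complement addition (fold any carry out of bit 15 back into bit 0):
  0x1638 + 0x346D = 0x04AA5
  0x4AA5 + 0x192F = 0x063D4
  0x63D4 + 0xE07A = 0x1444E → wrap carry → 0x444F
One's-complement sum = 0x444F.
Checksum = ~0x444F & 0xFFFF = 0xBBB0.

BBB0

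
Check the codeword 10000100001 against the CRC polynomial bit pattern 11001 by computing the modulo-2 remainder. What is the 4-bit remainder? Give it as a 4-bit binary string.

0000

Modulo-2 division of 10000100001 by 11001:
  pos 0: 10000 XOR 11001 = 01001
  pos 1: 10011 XOR 11001 = 01010
  pos 2: 10100 XOR 11001 = 01101
  pos 3: 11010 XOR 11001 = 00011
  pos 6: 11001 XOR 11001 = 00000
Remainder = 0000 (zero — the frame passes the CRC check).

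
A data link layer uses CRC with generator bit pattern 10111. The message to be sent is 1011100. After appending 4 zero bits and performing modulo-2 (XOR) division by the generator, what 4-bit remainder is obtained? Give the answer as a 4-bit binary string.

0000

Append 4 zeros: 10111000000. Divide by 10111 (XOR where the leading bit is 1):
  pos 0: 10111 XOR 10111 = 00000
Remainder (last 4 bits) = 0000. This is the CRC / FCS.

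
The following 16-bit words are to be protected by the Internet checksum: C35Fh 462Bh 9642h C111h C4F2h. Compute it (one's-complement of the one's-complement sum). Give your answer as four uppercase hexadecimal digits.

DA2D

One's-complement addition (fold any carry out of bit 15 back into bit 0):
  0xC35F + 0x462B = 0x1098A → wrap carry → 0x098B
  0x098B + 0x9642 = 0x09FCD
  0x9FCD + 0xC111 = 0x160DE → wrap carry → 0x60DF
  0x60DF + 0xC4F2 = 0x125D1 → wrap carry → 0x25D2
One's-complement sum = 0x25D2.
Checksum = ~0x25D2 & 0xFFFF = 0xDA2D.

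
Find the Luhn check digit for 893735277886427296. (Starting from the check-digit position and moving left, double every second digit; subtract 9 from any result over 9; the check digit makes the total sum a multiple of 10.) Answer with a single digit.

Partial digits right→left: 6 9 2 7 2 4 6 8 8 7 7 2 5 3 7 3 9 8
Double every second digit counting from the check-digit position (so the 1st, 3rd, 5th, ... of the partial from the right).
  doubled (with −9 where >9): 3 4 4 3 7 5 1 5 9 → sum 41
  kept as-is: 9 7 4 8 7 2 3 3 8 → sum 51
Total = 41 + 51 = 92.
Check digit = (10 − (92 mod 10)) mod 10 = 8.

8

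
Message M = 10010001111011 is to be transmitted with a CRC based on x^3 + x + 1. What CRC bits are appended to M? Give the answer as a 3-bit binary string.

Append 3 zeros: 10010001111011000. Divide by 1011 (XOR where the leading bit is 1):
  pos 0: 1001 XOR 1011 = 0010
  pos 2: 1000 XOR 1011 = 0011
  pos 4: 1101 XOR 1011 = 0110
  pos 5: 1101 XOR 1011 = 0110
  pos 6: 1101 XOR 1011 = 0110
  pos 7: 1101 XOR 1011 = 0110
  pos 8: 1100 XOR 1011 = 0111
  pos 9: 1111 XOR 1011 = 0100
  pos 10: 1001 XOR 1011 = 0010
  pos 12: 1000 XOR 1011 = 0011
Remainder (last 3 bits) = 110. This is the CRC / FCS.

110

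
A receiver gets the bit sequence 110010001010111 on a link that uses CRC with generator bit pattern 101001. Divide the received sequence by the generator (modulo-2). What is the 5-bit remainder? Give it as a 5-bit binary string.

Modulo-2 division of 110010001010111 by 101001:
  pos 0: 110010 XOR 101001 = 011011
  pos 1: 110110 XOR 101001 = 011111
  pos 2: 111110 XOR 101001 = 010111
  pos 3: 101111 XOR 101001 = 000110
  pos 6: 110010 XOR 101001 = 011011
  pos 7: 110111 XOR 101001 = 011110
  pos 8: 111101 XOR 101001 = 010100
  pos 9: 101001 XOR 101001 = 000000
Remainder = 00000 (zero — the frame passes the CRC check).

00000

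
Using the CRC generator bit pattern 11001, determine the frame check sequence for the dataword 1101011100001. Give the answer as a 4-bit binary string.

Append 4 zeros: 11010111000010000. Divide by 11001 (XOR where the leading bit is 1):
  pos 0: 11010 XOR 11001 = 00011
  pos 3: 11111 XOR 11001 = 00110
  pos 5: 11000 XOR 11001 = 00001
  pos 9: 10010 XOR 11001 = 01011
  pos 10: 10110 XOR 11001 = 01111
  pos 11: 11110 XOR 11001 = 00111
Remainder (last 4 bits) = 1110. This is the CRC / FCS.

1110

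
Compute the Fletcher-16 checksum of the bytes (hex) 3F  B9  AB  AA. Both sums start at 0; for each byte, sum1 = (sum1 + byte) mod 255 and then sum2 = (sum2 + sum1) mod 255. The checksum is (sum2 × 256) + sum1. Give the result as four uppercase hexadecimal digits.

2C4F

Running sums (mod 255):
  after byte 0 (3F): sum1=63, sum2=63
  after byte 1 (B9): sum1=248, sum2=56
  after byte 2 (AB): sum1=164, sum2=220
  after byte 3 (AA): sum1=79, sum2=44
Checksum = sum2·256 + sum1 = 44·256 + 79 = 11343 = 0x2C4F.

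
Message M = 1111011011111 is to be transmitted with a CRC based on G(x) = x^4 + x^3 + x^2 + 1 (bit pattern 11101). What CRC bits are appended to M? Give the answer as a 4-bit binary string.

Append 4 zeros: 11110110111110000. Divide by 11101 (XOR where the leading bit is 1):
  pos 0: 11110 XOR 11101 = 00011
  pos 3: 11110 XOR 11101 = 00011
  pos 6: 11111 XOR 11101 = 00010
  pos 9: 10110 XOR 11101 = 01011
  pos 10: 10110 XOR 11101 = 01011
  pos 11: 10110 XOR 11101 = 01011
  pos 12: 10110 XOR 11101 = 01011
Remainder (last 4 bits) = 1011. This is the CRC / FCS.

1011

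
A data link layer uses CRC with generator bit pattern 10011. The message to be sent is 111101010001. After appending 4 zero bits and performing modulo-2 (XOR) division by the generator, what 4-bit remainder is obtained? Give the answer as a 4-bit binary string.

Append 4 zeros: 1111010100010000. Divide by 10011 (XOR where the leading bit is 1):
  pos 0: 11110 XOR 10011 = 01101
  pos 1: 11011 XOR 10011 = 01000
  pos 2: 10000 XOR 10011 = 00011
  pos 5: 11100 XOR 10011 = 01111
  pos 6: 11110 XOR 10011 = 01101
  pos 7: 11011 XOR 10011 = 01000
  pos 8: 10000 XOR 10011 = 00011
  pos 11: 11000 XOR 10011 = 01011
Remainder (last 4 bits) = 1011. This is the CRC / FCS.

1011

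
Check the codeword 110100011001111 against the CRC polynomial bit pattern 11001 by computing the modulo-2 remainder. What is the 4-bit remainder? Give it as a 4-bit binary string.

0000

Modulo-2 division of 110100011001111 by 11001:
  pos 0: 11010 XOR 11001 = 00011
  pos 3: 11001 XOR 11001 = 00000
  pos 8: 10011 XOR 11001 = 01010
  pos 9: 10101 XOR 11001 = 01100
  pos 10: 11001 XOR 11001 = 00000
Remainder = 0000 (zero — the frame passes the CRC check).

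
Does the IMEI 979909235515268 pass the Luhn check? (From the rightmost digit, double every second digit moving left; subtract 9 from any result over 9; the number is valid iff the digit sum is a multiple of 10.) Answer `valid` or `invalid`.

From the right, keep odd positions and double even positions (subtract 9 from any doubled value over 9):
  doubled (positions 2,4,...): 3 1 1 6 9 9 5 → sum 34
  kept (positions 1,3,...): 8 2 1 5 2 0 9 9 → sum 36
Total = 70.
70 mod 10 = 0, so the number is valid.

valid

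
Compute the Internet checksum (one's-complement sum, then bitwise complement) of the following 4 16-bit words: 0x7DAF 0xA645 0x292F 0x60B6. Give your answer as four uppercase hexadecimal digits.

One's-complement addition (fold any carry out of bit 15 back into bit 0):
  0x7DAF + 0xA645 = 0x123F4 → wrap carry → 0x23F5
  0x23F5 + 0x292F = 0x04D24
  0x4D24 + 0x60B6 = 0x0ADDA
One's-complement sum = 0xADDA.
Checksum = ~0xADDA & 0xFFFF = 0x5225.

5225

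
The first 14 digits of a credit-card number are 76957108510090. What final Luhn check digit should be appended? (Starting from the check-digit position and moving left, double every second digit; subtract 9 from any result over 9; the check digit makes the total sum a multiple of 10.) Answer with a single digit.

Partial digits right→left: 0 9 0 0 1 5 8 0 1 7 5 9 6 7
Double every second digit counting from the check-digit position (so the 1st, 3rd, 5th, ... of the partial from the right).
  doubled (with −9 where >9): 0 0 2 7 2 1 3 → sum 15
  kept as-is: 9 0 5 0 7 9 7 → sum 37
Total = 15 + 37 = 52.
Check digit = (10 − (52 mod 10)) mod 10 = 8.

8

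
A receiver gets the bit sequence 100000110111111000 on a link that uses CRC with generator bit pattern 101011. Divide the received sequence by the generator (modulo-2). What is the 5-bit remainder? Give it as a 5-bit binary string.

10110

Modulo-2 division of 100000110111111000 by 101011:
  pos 0: 100000 XOR 101011 = 001011
  pos 2: 101111 XOR 101011 = 000100
  pos 5: 100011 XOR 101011 = 001000
  pos 7: 100011 XOR 101011 = 001000
  pos 9: 100011 XOR 101011 = 001000
  pos 11: 100000 XOR 101011 = 001011
Remainder = 10110 (nonzero — an error is detected).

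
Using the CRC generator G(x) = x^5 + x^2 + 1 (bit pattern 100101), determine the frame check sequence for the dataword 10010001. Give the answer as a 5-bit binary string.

Append 5 zeros: 1001000100000. Divide by 100101 (XOR where the leading bit is 1):
  pos 0: 100100 XOR 100101 = 000001
  pos 5: 101000 XOR 100101 = 001101
  pos 7: 110100 XOR 100101 = 010001
Remainder (last 5 bits) = 10001. This is the CRC / FCS.

10001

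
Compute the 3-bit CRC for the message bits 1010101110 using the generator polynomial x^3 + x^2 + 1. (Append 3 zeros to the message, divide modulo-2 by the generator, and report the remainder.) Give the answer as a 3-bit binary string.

110

Append 3 zeros: 1010101110000. Divide by 1101 (XOR where the leading bit is 1):
  pos 0: 1010 XOR 1101 = 0111
  pos 1: 1111 XOR 1101 = 0010
  pos 3: 1001 XOR 1101 = 0100
  pos 4: 1001 XOR 1101 = 0100
  pos 5: 1001 XOR 1101 = 0100
  pos 6: 1000 XOR 1101 = 0101
  pos 7: 1010 XOR 1101 = 0111
  pos 8: 1110 XOR 1101 = 0011
Remainder (last 3 bits) = 110. This is the CRC / FCS.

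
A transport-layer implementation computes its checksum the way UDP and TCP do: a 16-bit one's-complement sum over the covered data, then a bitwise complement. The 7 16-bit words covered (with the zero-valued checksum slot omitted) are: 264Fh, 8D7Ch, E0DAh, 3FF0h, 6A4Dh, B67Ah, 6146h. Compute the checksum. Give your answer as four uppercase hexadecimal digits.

One's-complement addition (fold any carry out of bit 15 back into bit 0):
  0x264F + 0x8D7C = 0x0B3CB
  0xB3CB + 0xE0DA = 0x194A5 → wrap carry → 0x94A6
  0x94A6 + 0x3FF0 = 0x0D496
  0xD496 + 0x6A4D = 0x13EE3 → wrap carry → 0x3EE4
  0x3EE4 + 0xB67A = 0x0F55E
  0xF55E + 0x6146 = 0x156A4 → wrap carry → 0x56A5
One's-complement sum = 0x56A5.
Checksum = ~0x56A5 & 0xFFFF = 0xA95A.

A95A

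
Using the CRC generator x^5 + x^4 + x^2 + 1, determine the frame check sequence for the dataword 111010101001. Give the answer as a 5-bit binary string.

Append 5 zeros: 11101010100100000. Divide by 110101 (XOR where the leading bit is 1):
  pos 0: 111010 XOR 110101 = 001111
  pos 2: 111110 XOR 110101 = 001011
  pos 4: 101110 XOR 110101 = 011011
  pos 5: 110110 XOR 110101 = 000011
  pos 9: 111000 XOR 110101 = 001101
  pos 11: 110100 XOR 110101 = 000001
Remainder (last 5 bits) = 00001. This is the CRC / FCS.

00001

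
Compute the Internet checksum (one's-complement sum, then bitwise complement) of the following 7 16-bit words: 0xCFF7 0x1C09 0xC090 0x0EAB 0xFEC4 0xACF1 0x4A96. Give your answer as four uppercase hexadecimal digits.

4E76

One's-complement addition (fold any carry out of bit 15 back into bit 0):
  0xCFF7 + 0x1C09 = 0x0EC00
  0xEC00 + 0xC090 = 0x1AC90 → wrap carry → 0xAC91
  0xAC91 + 0x0EAB = 0x0BB3C
  0xBB3C + 0xFEC4 = 0x1BA00 → wrap carry → 0xBA01
  0xBA01 + 0xACF1 = 0x166F2 → wrap carry → 0x66F3
  0x66F3 + 0x4A96 = 0x0B189
One's-complement sum = 0xB189.
Checksum = ~0xB189 & 0xFFFF = 0x4E76.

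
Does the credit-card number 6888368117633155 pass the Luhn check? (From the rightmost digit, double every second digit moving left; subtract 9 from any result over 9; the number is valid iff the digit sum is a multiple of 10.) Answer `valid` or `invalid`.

From the right, keep odd positions and double even positions (subtract 9 from any doubled value over 9):
  doubled (positions 2,4,...): 1 6 3 2 7 6 7 3 → sum 35
  kept (positions 1,3,...): 5 1 3 7 1 6 8 8 → sum 39
Total = 74.
74 mod 10 = 4, so the number is invalid.

invalid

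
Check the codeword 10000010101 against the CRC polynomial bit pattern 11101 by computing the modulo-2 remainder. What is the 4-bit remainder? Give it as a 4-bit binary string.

0000

Modulo-2 division of 10000010101 by 11101:
  pos 0: 10000 XOR 11101 = 01101
  pos 1: 11010 XOR 11101 = 00111
  pos 3: 11110 XOR 11101 = 00011
  pos 6: 11101 XOR 11101 = 00000
Remainder = 0000 (zero — the frame passes the CRC check).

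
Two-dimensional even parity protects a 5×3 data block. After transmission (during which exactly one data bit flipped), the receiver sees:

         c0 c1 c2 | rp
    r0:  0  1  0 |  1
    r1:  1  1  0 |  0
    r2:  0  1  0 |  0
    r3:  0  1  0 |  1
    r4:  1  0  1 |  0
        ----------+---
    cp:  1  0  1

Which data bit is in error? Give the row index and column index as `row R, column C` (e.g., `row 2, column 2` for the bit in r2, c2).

Recompute each row's even parity and compare to rp:
  r0: data parity 1, sent rp 1 → ok
  r1: data parity 0, sent rp 0 → ok
  r2: data parity 1, sent rp 0 → mismatch
  r3: data parity 1, sent rp 1 → ok
  r4: data parity 0, sent rp 0 → ok
Recompute each column's even parity and compare to cp:
  c0: data parity 0, sent cp 1 → mismatch
  c1: data parity 0, sent cp 0 → ok
  c2: data parity 1, sent cp 1 → ok
Exactly one row (r2) and one column (c0) fail → the flipped bit is at their intersection.

row 2, column 0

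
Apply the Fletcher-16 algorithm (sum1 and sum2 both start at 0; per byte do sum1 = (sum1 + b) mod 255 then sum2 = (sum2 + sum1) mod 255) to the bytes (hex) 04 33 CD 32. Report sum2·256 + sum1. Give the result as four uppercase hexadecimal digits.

Running sums (mod 255):
  after byte 0 (04): sum1=4, sum2=4
  after byte 1 (33): sum1=55, sum2=59
  after byte 2 (CD): sum1=5, sum2=64
  after byte 3 (32): sum1=55, sum2=119
Checksum = sum2·256 + sum1 = 119·256 + 55 = 30519 = 0x7737.

7737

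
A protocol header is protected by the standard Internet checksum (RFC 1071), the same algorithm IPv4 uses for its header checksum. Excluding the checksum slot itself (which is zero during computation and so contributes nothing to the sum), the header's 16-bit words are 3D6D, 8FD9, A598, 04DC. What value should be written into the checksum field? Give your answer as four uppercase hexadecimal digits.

8844

One's-complement addition (fold any carry out of bit 15 back into bit 0):
  0x3D6D + 0x8FD9 = 0x0CD46
  0xCD46 + 0xA598 = 0x172DE → wrap carry → 0x72DF
  0x72DF + 0x04DC = 0x077BB
One's-complement sum = 0x77BB.
Checksum = ~0x77BB & 0xFFFF = 0x8844.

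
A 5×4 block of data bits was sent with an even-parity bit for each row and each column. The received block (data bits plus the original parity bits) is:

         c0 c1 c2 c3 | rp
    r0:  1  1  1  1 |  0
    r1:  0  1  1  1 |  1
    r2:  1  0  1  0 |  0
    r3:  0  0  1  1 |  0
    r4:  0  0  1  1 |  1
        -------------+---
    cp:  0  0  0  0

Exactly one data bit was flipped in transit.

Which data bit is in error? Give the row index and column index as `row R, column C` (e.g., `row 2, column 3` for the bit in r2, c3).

row 4, column 2

Recompute each row's even parity and compare to rp:
  r0: data parity 0, sent rp 0 → ok
  r1: data parity 1, sent rp 1 → ok
  r2: data parity 0, sent rp 0 → ok
  r3: data parity 0, sent rp 0 → ok
  r4: data parity 0, sent rp 1 → mismatch
Recompute each column's even parity and compare to cp:
  c0: data parity 0, sent cp 0 → ok
  c1: data parity 0, sent cp 0 → ok
  c2: data parity 1, sent cp 0 → mismatch
  c3: data parity 0, sent cp 0 → ok
Exactly one row (r4) and one column (c2) fail → the flipped bit is at their intersection.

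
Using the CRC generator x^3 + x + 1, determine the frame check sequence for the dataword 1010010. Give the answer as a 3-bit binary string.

Append 3 zeros: 1010010000. Divide by 1011 (XOR where the leading bit is 1):
  pos 0: 1010 XOR 1011 = 0001
  pos 3: 1010 XOR 1011 = 0001
  pos 6: 1000 XOR 1011 = 0011
Remainder (last 3 bits) = 011. This is the CRC / FCS.

011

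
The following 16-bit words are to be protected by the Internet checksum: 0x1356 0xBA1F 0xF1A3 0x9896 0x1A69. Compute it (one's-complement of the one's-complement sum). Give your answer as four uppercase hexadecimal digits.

One's-complement addition (fold any carry out of bit 15 back into bit 0):
  0x1356 + 0xBA1F = 0x0CD75
  0xCD75 + 0xF1A3 = 0x1BF18 → wrap carry → 0xBF19
  0xBF19 + 0x9896 = 0x157AF → wrap carry → 0x57B0
  0x57B0 + 0x1A69 = 0x07219
One's-complement sum = 0x7219.
Checksum = ~0x7219 & 0xFFFF = 0x8DE6.

8DE6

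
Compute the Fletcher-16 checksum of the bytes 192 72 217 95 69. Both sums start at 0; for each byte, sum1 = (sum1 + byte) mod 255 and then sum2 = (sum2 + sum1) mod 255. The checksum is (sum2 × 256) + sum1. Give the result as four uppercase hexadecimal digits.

7687

Running sums (mod 255):
  after byte 0 (192): sum1=192, sum2=192
  after byte 1 (72): sum1=9, sum2=201
  after byte 2 (217): sum1=226, sum2=172
  after byte 3 (95): sum1=66, sum2=238
  after byte 4 (69): sum1=135, sum2=118
Checksum = sum2·256 + sum1 = 118·256 + 135 = 30343 = 0x7687.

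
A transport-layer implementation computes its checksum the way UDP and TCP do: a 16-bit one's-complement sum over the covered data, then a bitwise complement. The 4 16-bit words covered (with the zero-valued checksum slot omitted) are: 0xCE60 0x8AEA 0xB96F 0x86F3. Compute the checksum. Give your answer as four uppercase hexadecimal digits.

One's-complement addition (fold any carry out of bit 15 back into bit 0):
  0xCE60 + 0x8AEA = 0x1594A → wrap carry → 0x594B
  0x594B + 0xB96F = 0x112BA → wrap carry → 0x12BB
  0x12BB + 0x86F3 = 0x099AE
One's-complement sum = 0x99AE.
Checksum = ~0x99AE & 0xFFFF = 0x6651.

6651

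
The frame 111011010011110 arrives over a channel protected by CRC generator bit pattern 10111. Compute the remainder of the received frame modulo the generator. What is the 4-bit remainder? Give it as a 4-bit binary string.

0000

Modulo-2 division of 111011010011110 by 10111:
  pos 0: 11101 XOR 10111 = 01010
  pos 1: 10101 XOR 10111 = 00010
  pos 4: 10010 XOR 10111 = 00101
  pos 6: 10101 XOR 10111 = 00010
  pos 9: 10111 XOR 10111 = 00000
Remainder = 0000 (zero — the frame passes the CRC check).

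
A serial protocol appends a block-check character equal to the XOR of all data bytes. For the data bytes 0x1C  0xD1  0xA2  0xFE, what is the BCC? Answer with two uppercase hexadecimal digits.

XOR the bytes together:
  start with 0x1C
  0x1C ⊕ 0xD1 = 0xCD
  0xCD ⊕ 0xA2 = 0x6F
  0x6F ⊕ 0xFE = 0x91

91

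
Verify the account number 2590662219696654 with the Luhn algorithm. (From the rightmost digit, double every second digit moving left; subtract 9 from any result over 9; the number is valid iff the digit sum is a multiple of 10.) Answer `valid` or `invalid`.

valid

From the right, keep odd positions and double even positions (subtract 9 from any doubled value over 9):
  doubled (positions 2,4,...): 1 3 3 2 4 3 9 4 → sum 29
  kept (positions 1,3,...): 4 6 9 9 2 6 0 5 → sum 41
Total = 70.
70 mod 10 = 0, so the number is valid.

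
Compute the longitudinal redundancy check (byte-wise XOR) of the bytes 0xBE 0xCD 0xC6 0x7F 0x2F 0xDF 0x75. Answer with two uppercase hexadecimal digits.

XOR the bytes together:
  start with 0xBE
  0xBE ⊕ 0xCD = 0x73
  0x73 ⊕ 0xC6 = 0xB5
  0xB5 ⊕ 0x7F = 0xCA
  0xCA ⊕ 0x2F = 0xE5
  0xE5 ⊕ 0xDF = 0x3A
  0x3A ⊕ 0x75 = 0x4F

4F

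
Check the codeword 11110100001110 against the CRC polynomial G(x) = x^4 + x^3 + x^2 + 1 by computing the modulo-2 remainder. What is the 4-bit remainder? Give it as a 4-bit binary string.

0000

Modulo-2 division of 11110100001110 by 11101:
  pos 0: 11110 XOR 11101 = 00011
  pos 3: 11100 XOR 11101 = 00001
  pos 7: 10011 XOR 11101 = 01110
  pos 8: 11101 XOR 11101 = 00000
Remainder = 0000 (zero — the frame passes the CRC check).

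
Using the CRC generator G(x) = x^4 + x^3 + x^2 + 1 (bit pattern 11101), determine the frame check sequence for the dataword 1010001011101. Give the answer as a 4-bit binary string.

Append 4 zeros: 10100010111010000. Divide by 11101 (XOR where the leading bit is 1):
  pos 0: 10100 XOR 11101 = 01001
  pos 1: 10010 XOR 11101 = 01111
  pos 2: 11111 XOR 11101 = 00010
  pos 5: 10011 XOR 11101 = 01110
  pos 6: 11101 XOR 11101 = 00000
  pos 12: 10000 XOR 11101 = 01101
Remainder (last 4 bits) = 1101. This is the CRC / FCS.

1101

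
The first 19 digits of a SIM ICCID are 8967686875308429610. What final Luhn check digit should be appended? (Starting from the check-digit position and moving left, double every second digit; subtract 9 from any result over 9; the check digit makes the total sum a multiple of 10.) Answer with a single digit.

Partial digits right→left: 0 1 6 9 2 4 8 0 3 5 7 8 6 8 6 7 6 9 8
Double every second digit counting from the check-digit position (so the 1st, 3rd, 5th, ... of the partial from the right).
  doubled (with −9 where >9): 0 3 4 7 6 5 3 3 3 7 → sum 41
  kept as-is: 1 9 4 0 5 8 8 7 9 → sum 51
Total = 41 + 51 = 92.
Check digit = (10 − (92 mod 10)) mod 10 = 8.

8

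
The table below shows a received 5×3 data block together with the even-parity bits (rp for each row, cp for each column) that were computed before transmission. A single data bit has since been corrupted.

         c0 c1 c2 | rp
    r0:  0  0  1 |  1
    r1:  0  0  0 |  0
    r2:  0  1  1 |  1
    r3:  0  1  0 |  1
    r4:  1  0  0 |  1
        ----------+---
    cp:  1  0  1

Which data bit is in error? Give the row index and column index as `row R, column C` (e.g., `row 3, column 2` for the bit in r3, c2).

Recompute each row's even parity and compare to rp:
  r0: data parity 1, sent rp 1 → ok
  r1: data parity 0, sent rp 0 → ok
  r2: data parity 0, sent rp 1 → mismatch
  r3: data parity 1, sent rp 1 → ok
  r4: data parity 1, sent rp 1 → ok
Recompute each column's even parity and compare to cp:
  c0: data parity 1, sent cp 1 → ok
  c1: data parity 0, sent cp 0 → ok
  c2: data parity 0, sent cp 1 → mismatch
Exactly one row (r2) and one column (c2) fail → the flipped bit is at their intersection.

row 2, column 2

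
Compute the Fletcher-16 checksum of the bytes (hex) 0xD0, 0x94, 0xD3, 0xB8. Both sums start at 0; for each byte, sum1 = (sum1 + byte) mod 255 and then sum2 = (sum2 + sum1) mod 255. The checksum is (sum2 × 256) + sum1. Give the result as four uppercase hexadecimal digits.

Running sums (mod 255):
  after byte 0 (0xD0): sum1=208, sum2=208
  after byte 1 (0x94): sum1=101, sum2=54
  after byte 2 (0xD3): sum1=57, sum2=111
  after byte 3 (0xB8): sum1=241, sum2=97
Checksum = sum2·256 + sum1 = 97·256 + 241 = 25073 = 0x61F1.

61F1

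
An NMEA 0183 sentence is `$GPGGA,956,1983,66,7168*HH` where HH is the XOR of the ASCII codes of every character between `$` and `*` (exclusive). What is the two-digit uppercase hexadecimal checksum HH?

XOR the ASCII codes of the payload characters:
  'G' = 0x47 → acc = 0x47
  'P' = 0x50 → acc = 0x17
  'G' = 0x47 → acc = 0x50
  'G' = 0x47 → acc = 0x17
  'A' = 0x41 → acc = 0x56
  ',' = 0x2C → acc = 0x7A
  '9' = 0x39 → acc = 0x43
  '5' = 0x35 → acc = 0x76
  '6' = 0x36 → acc = 0x40
  ',' = 0x2C → acc = 0x6C
  '1' = 0x31 → acc = 0x5D
  '9' = 0x39 → acc = 0x64
  '8' = 0x38 → acc = 0x5C
  '3' = 0x33 → acc = 0x6F
  ',' = 0x2C → acc = 0x43
  '6' = 0x36 → acc = 0x75
  '6' = 0x36 → acc = 0x43
  ',' = 0x2C → acc = 0x6F
  '7' = 0x37 → acc = 0x58
  '1' = 0x31 → acc = 0x69
  '6' = 0x36 → acc = 0x5F
  '8' = 0x38 → acc = 0x67
Checksum = 0x67.

67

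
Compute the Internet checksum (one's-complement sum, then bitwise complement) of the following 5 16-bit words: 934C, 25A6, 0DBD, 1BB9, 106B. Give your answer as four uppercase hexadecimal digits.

0D2C

One's-complement addition (fold any carry out of bit 15 back into bit 0):
  0x934C + 0x25A6 = 0x0B8F2
  0xB8F2 + 0x0DBD = 0x0C6AF
  0xC6AF + 0x1BB9 = 0x0E268
  0xE268 + 0x106B = 0x0F2D3
One's-complement sum = 0xF2D3.
Checksum = ~0xF2D3 & 0xFFFF = 0x0D2C.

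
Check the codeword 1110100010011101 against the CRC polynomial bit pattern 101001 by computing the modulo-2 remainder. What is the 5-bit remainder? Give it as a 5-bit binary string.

01111

Modulo-2 division of 1110100010011101 by 101001:
  pos 0: 111010 XOR 101001 = 010011
  pos 1: 100110 XOR 101001 = 001111
  pos 3: 111101 XOR 101001 = 010100
  pos 4: 101000 XOR 101001 = 000001
  pos 9: 101110 XOR 101001 = 000111
Remainder = 01111 (nonzero — an error is detected).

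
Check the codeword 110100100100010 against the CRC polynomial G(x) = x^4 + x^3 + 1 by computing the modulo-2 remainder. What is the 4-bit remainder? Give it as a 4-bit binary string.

0000

Modulo-2 division of 110100100100010 by 11001:
  pos 0: 11010 XOR 11001 = 00011
  pos 3: 11010 XOR 11001 = 00011
  pos 6: 11010 XOR 11001 = 00011
  pos 9: 11001 XOR 11001 = 00000
Remainder = 0000 (zero — the frame passes the CRC check).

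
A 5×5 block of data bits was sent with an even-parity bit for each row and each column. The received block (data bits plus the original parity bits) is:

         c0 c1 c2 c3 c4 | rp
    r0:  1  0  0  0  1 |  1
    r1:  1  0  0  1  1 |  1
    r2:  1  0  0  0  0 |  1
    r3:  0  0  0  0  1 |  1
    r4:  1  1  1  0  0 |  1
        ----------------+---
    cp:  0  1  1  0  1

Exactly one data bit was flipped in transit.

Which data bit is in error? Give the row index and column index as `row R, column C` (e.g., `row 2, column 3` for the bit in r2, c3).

Recompute each row's even parity and compare to rp:
  r0: data parity 0, sent rp 1 → mismatch
  r1: data parity 1, sent rp 1 → ok
  r2: data parity 1, sent rp 1 → ok
  r3: data parity 1, sent rp 1 → ok
  r4: data parity 1, sent rp 1 → ok
Recompute each column's even parity and compare to cp:
  c0: data parity 0, sent cp 0 → ok
  c1: data parity 1, sent cp 1 → ok
  c2: data parity 1, sent cp 1 → ok
  c3: data parity 1, sent cp 0 → mismatch
  c4: data parity 1, sent cp 1 → ok
Exactly one row (r0) and one column (c3) fail → the flipped bit is at their intersection.

row 0, column 3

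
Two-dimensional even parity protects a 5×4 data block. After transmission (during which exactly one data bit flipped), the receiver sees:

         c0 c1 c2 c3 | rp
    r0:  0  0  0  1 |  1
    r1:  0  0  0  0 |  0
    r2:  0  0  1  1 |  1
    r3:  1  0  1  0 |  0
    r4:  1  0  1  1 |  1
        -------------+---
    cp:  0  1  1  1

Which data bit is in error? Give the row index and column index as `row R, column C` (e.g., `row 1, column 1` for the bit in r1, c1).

row 2, column 1

Recompute each row's even parity and compare to rp:
  r0: data parity 1, sent rp 1 → ok
  r1: data parity 0, sent rp 0 → ok
  r2: data parity 0, sent rp 1 → mismatch
  r3: data parity 0, sent rp 0 → ok
  r4: data parity 1, sent rp 1 → ok
Recompute each column's even parity and compare to cp:
  c0: data parity 0, sent cp 0 → ok
  c1: data parity 0, sent cp 1 → mismatch
  c2: data parity 1, sent cp 1 → ok
  c3: data parity 1, sent cp 1 → ok
Exactly one row (r2) and one column (c1) fail → the flipped bit is at their intersection.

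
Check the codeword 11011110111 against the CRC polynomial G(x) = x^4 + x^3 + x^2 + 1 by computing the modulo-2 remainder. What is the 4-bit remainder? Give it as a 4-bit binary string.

Modulo-2 division of 11011110111 by 11101:
  pos 0: 11011 XOR 11101 = 00110
  pos 2: 11011 XOR 11101 = 00110
  pos 4: 11001 XOR 11101 = 00100
  pos 6: 10011 XOR 11101 = 01110
Remainder = 1110 (nonzero — an error is detected).

1110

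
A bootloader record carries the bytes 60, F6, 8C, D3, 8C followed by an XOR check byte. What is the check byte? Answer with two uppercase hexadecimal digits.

45

XOR the bytes together:
  start with 0x60
  0x60 ⊕ 0xF6 = 0x96
  0x96 ⊕ 0x8C = 0x1A
  0x1A ⊕ 0xD3 = 0xC9
  0xC9 ⊕ 0x8C = 0x45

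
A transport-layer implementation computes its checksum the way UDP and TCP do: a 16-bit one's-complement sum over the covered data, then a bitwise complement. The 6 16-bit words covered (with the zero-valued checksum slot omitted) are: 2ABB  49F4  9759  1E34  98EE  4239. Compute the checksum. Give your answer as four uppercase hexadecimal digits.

FA9A

One's-complement addition (fold any carry out of bit 15 back into bit 0):
  0x2ABB + 0x49F4 = 0x074AF
  0x74AF + 0x9759 = 0x10C08 → wrap carry → 0x0C09
  0x0C09 + 0x1E34 = 0x02A3D
  0x2A3D + 0x98EE = 0x0C32B
  0xC32B + 0x4239 = 0x10564 → wrap carry → 0x0565
One's-complement sum = 0x0565.
Checksum = ~0x0565 & 0xFFFF = 0xFA9A.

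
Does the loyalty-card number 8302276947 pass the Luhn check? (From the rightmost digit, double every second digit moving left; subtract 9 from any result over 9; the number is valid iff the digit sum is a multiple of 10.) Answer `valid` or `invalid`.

From the right, keep odd positions and double even positions (subtract 9 from any doubled value over 9):
  doubled (positions 2,4,...): 8 3 4 0 7 → sum 22
  kept (positions 1,3,...): 7 9 7 2 3 → sum 28
Total = 50.
50 mod 10 = 0, so the number is valid.

valid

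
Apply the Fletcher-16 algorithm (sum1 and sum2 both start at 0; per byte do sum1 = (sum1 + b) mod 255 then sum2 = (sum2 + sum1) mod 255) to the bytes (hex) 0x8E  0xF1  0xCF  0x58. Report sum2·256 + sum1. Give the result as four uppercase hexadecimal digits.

08A8

Running sums (mod 255):
  after byte 0 (0x8E): sum1=142, sum2=142
  after byte 1 (0xF1): sum1=128, sum2=15
  after byte 2 (0xCF): sum1=80, sum2=95
  after byte 3 (0x58): sum1=168, sum2=8
Checksum = sum2·256 + sum1 = 8·256 + 168 = 2216 = 0x08A8.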